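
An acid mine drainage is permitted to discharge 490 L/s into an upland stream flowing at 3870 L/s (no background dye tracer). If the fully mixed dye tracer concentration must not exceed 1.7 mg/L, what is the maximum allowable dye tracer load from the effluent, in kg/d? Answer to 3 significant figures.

Mass balance at the limit: 3870·0 + 490.0·Cₑ = 4360·1.7 → Cₑ = 15.13 mg/L.
490.0 L/s = 0.4900 m³/s. Load = 0.4900 m³/s × 15.13 g/m³ × 86 400 s/d = 640.4 kg/d.

640 kg/d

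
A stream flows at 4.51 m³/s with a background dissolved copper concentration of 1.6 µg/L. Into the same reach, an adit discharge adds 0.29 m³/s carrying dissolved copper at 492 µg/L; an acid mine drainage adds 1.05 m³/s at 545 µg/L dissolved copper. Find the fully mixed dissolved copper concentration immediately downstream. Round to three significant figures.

After mixing, C = (4.510·1.600 + 0.2900·492.0 + 1.050·545.0) / 5.850 = 722.1/5.850 = 123.4 µg/L.

123 µg/L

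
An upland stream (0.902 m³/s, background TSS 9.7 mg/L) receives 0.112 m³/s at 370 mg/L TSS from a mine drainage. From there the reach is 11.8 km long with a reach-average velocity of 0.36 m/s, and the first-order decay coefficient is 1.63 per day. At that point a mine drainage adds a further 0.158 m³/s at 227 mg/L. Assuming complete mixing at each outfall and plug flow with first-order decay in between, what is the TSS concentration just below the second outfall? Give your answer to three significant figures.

Conservation of mass: C = (0.9020·9.700 + 0.1120·370.0) / 1.014 = 50.19/1.014 = 49.50 mg/L; combined flow 1.014 m³/s.
Travel time t = 11.8·1000 / 0.36 = 32780 s = 9.105 h.
First-order decay: C = 49.50·exp(−k·t) = 49.50·0.5388 = 26.67 mg/L.
Second outfall: C = (1.014·26.67 + 0.1580·227.0)/1.172 = 53.68 mg/L.

53.7 mg/L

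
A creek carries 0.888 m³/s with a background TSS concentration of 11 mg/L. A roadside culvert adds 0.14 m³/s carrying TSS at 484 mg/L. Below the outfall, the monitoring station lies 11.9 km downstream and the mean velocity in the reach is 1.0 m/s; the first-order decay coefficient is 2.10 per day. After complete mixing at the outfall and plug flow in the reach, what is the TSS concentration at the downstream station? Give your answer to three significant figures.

After mixing, C = (0.8880·11.00 + 0.1400·484.0) / 1.028 = 77.53/1.028 = 75.42 mg/L.
Travel time t = 11.9·1000 / 1.0 = 11900 s = 3.306 h.
Applying C = C₀e^(−kt): 75.42 × 0.7488 = 56.47 mg/L.

56.5 mg/L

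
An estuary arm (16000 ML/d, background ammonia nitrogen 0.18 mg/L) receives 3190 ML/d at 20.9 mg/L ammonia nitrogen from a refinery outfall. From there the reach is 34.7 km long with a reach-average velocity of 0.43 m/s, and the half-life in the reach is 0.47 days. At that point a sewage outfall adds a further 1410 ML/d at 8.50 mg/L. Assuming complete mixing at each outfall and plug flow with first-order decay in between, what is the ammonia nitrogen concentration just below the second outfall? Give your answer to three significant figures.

Mass balance: C = (16000·0.1800 + 3190·20.90) / 19190 = 69550/19190 = 3.624 mg/L; combined flow 19190 ML/d.
Travel time t = 34.7·1000 / 0.43 = 80700 s = 22.42 h.
Half-life 0.47 d → k = ln 2 / 0.47 = 1.475 d⁻¹.
After decay, C = 3.624 × e^(−kt) = 3.624 × 0.2522 = 0.9141 mg/L.
At the second outfall, C = (19190·0.9141 + 1410·8.500) / (19190 + 1410) = 1.433 mg/L.

1.43 mg/L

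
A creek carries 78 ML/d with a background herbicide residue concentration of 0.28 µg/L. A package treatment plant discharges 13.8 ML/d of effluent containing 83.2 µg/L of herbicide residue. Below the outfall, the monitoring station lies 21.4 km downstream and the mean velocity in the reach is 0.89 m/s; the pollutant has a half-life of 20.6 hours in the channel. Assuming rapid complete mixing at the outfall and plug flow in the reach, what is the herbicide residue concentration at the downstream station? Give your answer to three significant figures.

10.2 µg/L

Conservation of mass: C = (78.00·0.2800 + 13.80·83.20) / 91.80 = 1170/91.80 = 12.75 µg/L.
Travel time t = 21.4·1000 / 0.89 = 24040 s = 6.679 h.
Half-life 20.6 h → k = ln 2 / 20.6 = 0.03365 h⁻¹ = 0.8076 d⁻¹.
Applying C = C₀e^(−kt): 12.75 × 0.7987 = 10.18 µg/L.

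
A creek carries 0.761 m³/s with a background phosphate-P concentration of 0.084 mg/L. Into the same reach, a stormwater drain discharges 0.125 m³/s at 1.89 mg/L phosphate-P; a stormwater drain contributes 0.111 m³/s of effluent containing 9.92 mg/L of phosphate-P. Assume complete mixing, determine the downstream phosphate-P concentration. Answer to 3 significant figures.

1.41 mg/L

Conservation of mass: C = (0.7610·0.08400 + 0.1250·1.890 + 0.1110·9.920) / 0.9970 = 1.401/0.9970 = 1.406 mg/L.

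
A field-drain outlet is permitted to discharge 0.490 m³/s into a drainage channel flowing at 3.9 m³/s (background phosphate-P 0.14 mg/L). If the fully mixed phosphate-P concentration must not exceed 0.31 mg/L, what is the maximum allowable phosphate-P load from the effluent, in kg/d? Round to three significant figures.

Mass balance at the limit: 3.900·0.1400 + 0.4900·Cₑ = 4.390·0.31 → Cₑ = 1.663 mg/L.
Load = 0.4900 m³/s × 1.663 g/m³ × 86 400 s/d = 70.41 kg/d.

70.4 kg/d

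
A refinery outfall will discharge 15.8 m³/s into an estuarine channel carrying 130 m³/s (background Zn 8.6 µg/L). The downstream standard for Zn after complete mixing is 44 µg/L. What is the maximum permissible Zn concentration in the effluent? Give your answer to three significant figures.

At the limit, (Qr·Cr + Qe·Cₑ)/(Qr + Qe) = 44:
Cₑ = (145.8·44 − 130.0·8.600) / 15.80 = 335.3 µg/L.

335 µg/L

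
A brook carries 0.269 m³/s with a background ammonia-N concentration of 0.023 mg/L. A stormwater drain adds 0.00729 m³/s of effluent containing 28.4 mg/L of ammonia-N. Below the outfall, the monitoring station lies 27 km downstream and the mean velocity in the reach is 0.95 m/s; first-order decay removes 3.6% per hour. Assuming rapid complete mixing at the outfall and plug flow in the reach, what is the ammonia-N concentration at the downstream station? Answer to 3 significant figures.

Mixed concentration C = ΣQC/ΣQ = (0.2690·0.02300 + 0.007290·28.40) / 0.2763 = 0.2132/0.2763 = 0.7717 mg/L.
Travel time t = 27·1000 / 0.95 = 28420 s = 7.895 h.
3.6%/h lost → k = −ln(1 − 0.036) = 0.03666 h⁻¹.
Applying C = C₀e^(−kt): 0.7717 × 0.7487 = 0.5778 mg/L.

0.578 mg/L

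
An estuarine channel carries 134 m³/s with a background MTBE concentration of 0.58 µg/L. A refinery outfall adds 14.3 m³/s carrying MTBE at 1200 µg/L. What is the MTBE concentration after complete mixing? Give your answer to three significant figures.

116 µg/L

Mixed concentration C = ΣQC/ΣQ = (134.0·0.5800 + 14.30·1200) / 148.3 = 17240/148.3 = 116.2 µg/L.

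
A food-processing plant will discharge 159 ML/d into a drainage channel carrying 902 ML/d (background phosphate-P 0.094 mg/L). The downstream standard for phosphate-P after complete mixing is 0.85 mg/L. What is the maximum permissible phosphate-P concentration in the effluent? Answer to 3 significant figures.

At the limit, (Qr·Cr + Qe·Cₑ)/(Qr + Qe) = 0.85:
Cₑ = (1061·0.85 − 902.0·0.09400) / 159.0 = 5.139 mg/L.

5.14 mg/L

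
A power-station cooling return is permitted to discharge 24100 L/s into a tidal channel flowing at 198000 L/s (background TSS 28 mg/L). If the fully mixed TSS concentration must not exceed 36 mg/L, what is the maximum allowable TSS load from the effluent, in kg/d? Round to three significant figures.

212000 kg/d

Mass balance at the limit: 198000·28.00 + 24100·Cₑ = 222100·36 → Cₑ = 101.7 mg/L.
24100 L/s = 24.10 m³/s. Load = 24.10 m³/s × 101.7 g/m³ × 86 400 s/d = 211800 kg/d.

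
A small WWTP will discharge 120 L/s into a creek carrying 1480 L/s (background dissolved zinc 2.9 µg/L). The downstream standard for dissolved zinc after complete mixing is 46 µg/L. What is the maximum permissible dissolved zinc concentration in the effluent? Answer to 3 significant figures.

578 µg/L

At the limit, (Qr·Cr + Qe·Cₑ)/(Qr + Qe) = 46:
Cₑ = (1600·46 − 1480·2.900) / 120.0 = 577.6 µg/L.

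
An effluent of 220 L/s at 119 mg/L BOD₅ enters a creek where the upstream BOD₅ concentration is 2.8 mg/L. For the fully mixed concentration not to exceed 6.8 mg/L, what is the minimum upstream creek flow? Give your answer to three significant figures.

Set C_mix = 6.8: (Q·2.800 + 220.0·119.0) / (Q + 220.0) = 6.8
→ Q = 220.0·(119.0 − 6.8)/(6.8 − 2.800) = 6171 L/s.

6170 L/s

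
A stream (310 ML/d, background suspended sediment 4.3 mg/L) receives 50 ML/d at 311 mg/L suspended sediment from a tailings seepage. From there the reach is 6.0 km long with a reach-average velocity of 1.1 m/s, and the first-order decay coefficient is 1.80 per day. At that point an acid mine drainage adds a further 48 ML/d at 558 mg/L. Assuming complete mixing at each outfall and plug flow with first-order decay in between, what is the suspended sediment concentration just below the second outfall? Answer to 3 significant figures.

After mixing, C = (310.0·4.300 + 50.00·311.0) / 360.0 = 16880/360.0 = 46.90 mg/L; combined flow 360.0 ML/d.
Travel time t = 6.0·1000 / 1.1 = 5455 s = 1.515 h.
Decay over the reach: 46.90·exp(−kt) = 46.90·0.8926 = 41.86 mg/L.
Second outfall: C = (360.0·41.86 + 48.00·558.0)/408.0 = 102.6 mg/L.

103 mg/L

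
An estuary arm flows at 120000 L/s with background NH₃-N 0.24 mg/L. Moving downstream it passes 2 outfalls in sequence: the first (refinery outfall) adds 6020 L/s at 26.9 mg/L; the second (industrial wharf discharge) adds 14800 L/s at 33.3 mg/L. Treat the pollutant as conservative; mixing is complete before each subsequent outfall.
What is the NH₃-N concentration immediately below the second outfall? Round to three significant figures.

Below outfall 1: Q → 126000 L/s, C = (120000·0.2400 + 6020·26.90)/126000 = 1.514 mg/L.
Below outfall 2: Q → 140800 L/s, C = (126000·1.514 + 14800·33.30)/140800 = 4.854 mg/L.

4.85 mg/L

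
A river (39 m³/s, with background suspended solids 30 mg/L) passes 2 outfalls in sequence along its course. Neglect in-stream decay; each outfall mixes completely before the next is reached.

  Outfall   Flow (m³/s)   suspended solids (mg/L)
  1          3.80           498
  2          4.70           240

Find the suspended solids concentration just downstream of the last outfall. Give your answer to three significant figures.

88.2 mg/L

After outfall 1: Q = 39.00 + 3.800 = 42.80 m³/s; C = (39.00·30.00 + 3.800·498.0)/42.80 = 71.55 mg/L.
After outfall 2: Q = 42.80 + 4.700 = 47.50 m³/s; C = (42.80·71.55 + 4.700·240.0)/47.50 = 88.22 mg/L.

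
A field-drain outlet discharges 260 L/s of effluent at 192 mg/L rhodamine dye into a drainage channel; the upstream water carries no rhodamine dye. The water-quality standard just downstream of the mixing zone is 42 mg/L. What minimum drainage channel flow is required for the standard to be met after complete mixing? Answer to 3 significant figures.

Set C_mix = 42: (Q·0 + 260.0·192.0) / (Q + 260.0) = 42
→ Q = 260.0·(192.0 − 42)/(42 − 0) = 928.6 L/s.

929 L/s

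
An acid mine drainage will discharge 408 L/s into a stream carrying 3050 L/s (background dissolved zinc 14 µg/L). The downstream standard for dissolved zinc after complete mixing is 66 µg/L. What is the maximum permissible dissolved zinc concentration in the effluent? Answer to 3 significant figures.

At the limit, (Qr·Cr + Qe·Cₑ)/(Qr + Qe) = 66:
Cₑ = (3458·66 − 3050·14.00) / 408.0 = 454.7 µg/L.

455 µg/L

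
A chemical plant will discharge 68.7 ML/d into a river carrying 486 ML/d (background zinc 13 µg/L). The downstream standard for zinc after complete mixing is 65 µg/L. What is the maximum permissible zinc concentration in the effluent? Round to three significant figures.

At the limit, (Qr·Cr + Qe·Cₑ)/(Qr + Qe) = 65:
Cₑ = (554.7·65 − 486.0·13.00) / 68.70 = 432.9 µg/L.

433 µg/L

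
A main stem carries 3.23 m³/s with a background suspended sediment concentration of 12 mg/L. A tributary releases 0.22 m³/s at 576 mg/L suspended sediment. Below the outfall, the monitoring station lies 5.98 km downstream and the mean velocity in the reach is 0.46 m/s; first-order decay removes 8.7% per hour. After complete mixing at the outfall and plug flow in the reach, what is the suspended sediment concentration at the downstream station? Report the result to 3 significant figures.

34.5 mg/L

Conservation of mass: C = (3.230·12.00 + 0.2200·576.0) / 3.450 = 165.5/3.450 = 47.97 mg/L.
Travel time t = 5.98·1000 / 0.46 = 13000 s = 3.611 h.
8.7%/h lost → k = −ln(1 − 0.087) = 0.09102 h⁻¹.
Decay over the reach: 47.97·exp(−kt) = 47.97·0.7199 = 34.53 mg/L.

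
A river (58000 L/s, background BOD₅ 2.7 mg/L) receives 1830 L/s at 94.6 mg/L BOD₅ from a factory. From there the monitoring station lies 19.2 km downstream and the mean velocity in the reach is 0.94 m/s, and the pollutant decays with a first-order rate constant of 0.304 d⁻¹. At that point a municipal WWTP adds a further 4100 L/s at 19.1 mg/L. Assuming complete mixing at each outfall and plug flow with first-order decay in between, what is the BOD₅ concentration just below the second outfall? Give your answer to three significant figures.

Mass balance: C = (58000·2.700 + 1830·94.60) / 59830 = 329700/59830 = 5.511 mg/L; combined flow 59830 L/s.
Travel time t = 19.2·1000 / 0.94 = 20430 s = 5.674 h.
Applying C = C₀e^(−kt): 5.511 × 0.9307 = 5.129 mg/L.
At the second outfall, C = (59830·5.129 + 4100·19.10) / (59830 + 4100) = 6.025 mg/L.

6.02 mg/L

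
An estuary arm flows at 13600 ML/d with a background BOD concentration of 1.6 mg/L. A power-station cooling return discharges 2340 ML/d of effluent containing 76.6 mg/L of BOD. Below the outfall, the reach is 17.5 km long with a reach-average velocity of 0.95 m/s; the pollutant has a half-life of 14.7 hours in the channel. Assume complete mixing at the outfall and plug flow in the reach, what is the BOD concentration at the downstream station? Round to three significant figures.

9.91 mg/L

Conservation of mass: C = (13600·1.600 + 2340·76.60) / 15940 = 201000/15940 = 12.61 mg/L.
Travel time t = 17.5·1000 / 0.95 = 18420 s = 5.117 h.
Half-life 14.7 h → k = ln 2 / 14.7 = 0.04715 h⁻¹ = 1.132 d⁻¹.
First-order decay: C = 12.61·exp(−k·t) = 12.61·0.7856 = 9.907 mg/L.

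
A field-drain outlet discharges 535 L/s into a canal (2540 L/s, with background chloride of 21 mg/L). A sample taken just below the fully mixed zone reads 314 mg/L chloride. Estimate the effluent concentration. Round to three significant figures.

Mass balance: 2540·21.00 + 535.0·Cₑ = 3075·314.0
→ Cₑ = (3075·314.0 − 2540·21.00) / 535.0 = 1705 mg/L.

1710 mg/L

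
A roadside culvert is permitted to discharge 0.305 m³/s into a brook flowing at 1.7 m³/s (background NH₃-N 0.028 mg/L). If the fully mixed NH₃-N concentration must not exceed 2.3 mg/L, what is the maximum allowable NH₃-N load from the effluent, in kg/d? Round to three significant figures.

Mass balance at the limit: 1.700·0.02800 + 0.3050·Cₑ = 2.005·2.3 → Cₑ = 14.96 mg/L.
Load = 0.3050 m³/s × 14.96 g/m³ × 86 400 s/d = 394.3 kg/d.

394 kg/d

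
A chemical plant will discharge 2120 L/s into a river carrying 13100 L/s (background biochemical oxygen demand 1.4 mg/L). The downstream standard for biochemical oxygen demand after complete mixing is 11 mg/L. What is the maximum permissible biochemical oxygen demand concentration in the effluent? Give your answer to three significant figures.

At the limit, (Qr·Cr + Qe·Cₑ)/(Qr + Qe) = 11:
Cₑ = (15220·11 − 13100·1.400) / 2120 = 70.32 mg/L.

70.3 mg/L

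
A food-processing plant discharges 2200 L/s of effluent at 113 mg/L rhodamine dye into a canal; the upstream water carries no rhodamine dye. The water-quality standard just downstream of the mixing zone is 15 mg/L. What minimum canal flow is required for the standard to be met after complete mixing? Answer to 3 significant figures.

Set C_mix = 15: (Q·0 + 2200·113.0) / (Q + 2200) = 15
→ Q = 2200·(113.0 − 15)/(15 − 0) = 14370 L/s.

14400 L/s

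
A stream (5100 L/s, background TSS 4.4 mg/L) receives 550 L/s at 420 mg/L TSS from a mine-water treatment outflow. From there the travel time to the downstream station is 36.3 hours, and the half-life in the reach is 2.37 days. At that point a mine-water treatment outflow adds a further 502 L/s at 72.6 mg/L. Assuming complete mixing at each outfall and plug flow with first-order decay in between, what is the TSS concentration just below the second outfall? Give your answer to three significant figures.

Flow-weighted average: C = (5100·4.400 + 550.0·420.0) / 5650 = 253400/5650 = 44.86 mg/L; combined flow 5650 L/s.
Half-life 2.37 d → k = ln 2 / 2.37 = 0.2925 d⁻¹.
Applying C = C₀e^(−kt): 44.86 × 0.6425 = 28.82 mg/L.
Second outfall: C = (5650·28.82 + 502.0·72.60)/6152 = 32.39 mg/L.

32.4 mg/L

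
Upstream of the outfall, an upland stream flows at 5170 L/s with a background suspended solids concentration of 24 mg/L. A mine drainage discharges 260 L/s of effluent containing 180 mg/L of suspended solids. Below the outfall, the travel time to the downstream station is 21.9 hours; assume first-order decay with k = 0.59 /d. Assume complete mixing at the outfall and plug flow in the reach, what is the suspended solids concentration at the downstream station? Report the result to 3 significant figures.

Mixed concentration C = ΣQC/ΣQ = (5170·24.00 + 260.0·180.0) / 5430 = 170900/5430 = 31.47 mg/L.
Applying C = C₀e^(−kt): 31.47 × 0.5837 = 18.37 mg/L.

18.4 mg/L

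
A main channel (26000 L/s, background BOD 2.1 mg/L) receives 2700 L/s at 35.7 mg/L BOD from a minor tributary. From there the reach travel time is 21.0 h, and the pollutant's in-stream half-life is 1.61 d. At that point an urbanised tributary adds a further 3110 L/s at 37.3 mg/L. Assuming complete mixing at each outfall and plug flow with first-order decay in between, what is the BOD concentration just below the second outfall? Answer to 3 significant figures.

6.90 mg/L

Mass balance: C = (26000·2.100 + 2700·35.70) / 28700 = 151000/28700 = 5.261 mg/L; combined flow 28700 L/s.
Half-life 1.61 d → k = ln 2 / 1.61 = 0.4305 d⁻¹.
Applying C = C₀e^(−kt): 5.261 × 0.6861 = 3.610 mg/L.
Second outfall: C = (28700·3.610 + 3110·37.30)/31810 = 6.903 mg/L.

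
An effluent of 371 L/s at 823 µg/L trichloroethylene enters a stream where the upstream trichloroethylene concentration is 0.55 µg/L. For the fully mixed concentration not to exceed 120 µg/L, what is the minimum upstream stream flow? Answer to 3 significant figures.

Set C_mix = 120: (Q·0.5500 + 371.0·823.0) / (Q + 371.0) = 120
→ Q = 371.0·(823.0 − 120)/(120 − 0.5500) = 2183 L/s.

2180 L/s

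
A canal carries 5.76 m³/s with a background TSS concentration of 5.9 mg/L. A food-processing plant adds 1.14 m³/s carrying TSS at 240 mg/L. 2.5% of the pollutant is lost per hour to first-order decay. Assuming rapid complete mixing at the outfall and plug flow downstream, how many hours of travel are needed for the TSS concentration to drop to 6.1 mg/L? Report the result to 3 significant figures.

78.6 h

Flow-weighted average: C = (5.760·5.900 + 1.140·240.0) / 6.900 = 307.6/6.900 = 44.58 mg/L.
2.5%/h lost → k = −ln(1 − 0.025) = 0.02532 h⁻¹.
44.58·exp(−k·t) = 6.1 → t = ln(44.58/6.1)/k = 282800 s = 78.56 h.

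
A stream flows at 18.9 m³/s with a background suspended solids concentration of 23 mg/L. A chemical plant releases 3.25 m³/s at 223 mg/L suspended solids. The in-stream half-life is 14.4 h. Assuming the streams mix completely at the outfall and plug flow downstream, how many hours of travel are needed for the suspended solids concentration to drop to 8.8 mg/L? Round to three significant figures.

Flow-weighted average: C = (18.90·23.00 + 3.250·223.0) / 22.15 = 1159/22.15 = 52.35 mg/L.
Half-life 14.4 h → k = ln 2 / 14.4 = 0.04814 h⁻¹ = 1.155 d⁻¹.
52.35·exp(−k·t) = 8.8 → t = ln(52.35/8.8)/k = 133400 s = 37.04 h.

37.0 h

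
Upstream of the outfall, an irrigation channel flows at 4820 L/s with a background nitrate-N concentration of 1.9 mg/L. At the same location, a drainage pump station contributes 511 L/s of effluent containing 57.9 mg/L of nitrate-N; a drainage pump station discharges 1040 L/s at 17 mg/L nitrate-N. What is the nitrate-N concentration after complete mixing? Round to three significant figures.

8.86 mg/L

Flow-weighted average: C = (4820·1.900 + 511.0·57.90 + 1040·17.00) / 6371 = 56420/6371 = 8.857 mg/L.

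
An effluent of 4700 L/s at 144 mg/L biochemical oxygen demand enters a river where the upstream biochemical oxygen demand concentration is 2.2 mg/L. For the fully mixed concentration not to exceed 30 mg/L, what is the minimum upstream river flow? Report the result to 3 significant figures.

19300 L/s

Set C_mix = 30: (Q·2.200 + 4700·144.0) / (Q + 4700) = 30
→ Q = 4700·(144.0 − 30)/(30 − 2.200) = 19270 L/s.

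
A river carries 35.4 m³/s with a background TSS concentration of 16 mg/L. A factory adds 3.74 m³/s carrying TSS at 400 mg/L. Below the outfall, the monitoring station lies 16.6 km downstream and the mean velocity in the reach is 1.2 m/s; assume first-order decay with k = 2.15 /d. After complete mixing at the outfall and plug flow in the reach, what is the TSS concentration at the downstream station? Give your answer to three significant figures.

37.3 mg/L

After mixing, C = (35.40·16.00 + 3.740·400.0) / 39.14 = 2062/39.14 = 52.69 mg/L.
Travel time t = 16.6·1000 / 1.2 = 13830 s = 3.843 h.
After decay, C = 52.69 × e^(−kt) = 52.69 × 0.7088 = 37.35 mg/L.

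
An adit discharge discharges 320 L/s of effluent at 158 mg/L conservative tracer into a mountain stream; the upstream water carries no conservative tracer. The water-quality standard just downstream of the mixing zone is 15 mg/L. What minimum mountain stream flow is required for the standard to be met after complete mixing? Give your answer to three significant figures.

3050 L/s

Set C_mix = 15: (Q·0 + 320.0·158.0) / (Q + 320.0) = 15
→ Q = 320.0·(158.0 − 15)/(15 − 0) = 3051 L/s.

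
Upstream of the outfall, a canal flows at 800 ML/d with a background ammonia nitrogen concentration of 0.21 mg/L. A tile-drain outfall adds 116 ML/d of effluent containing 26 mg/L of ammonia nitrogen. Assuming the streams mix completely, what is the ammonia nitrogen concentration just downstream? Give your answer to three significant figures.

Mixed concentration C = ΣQC/ΣQ = (800.0·0.2100 + 116.0·26.00) / 916.0 = 3184/916.0 = 3.476 mg/L.

3.48 mg/L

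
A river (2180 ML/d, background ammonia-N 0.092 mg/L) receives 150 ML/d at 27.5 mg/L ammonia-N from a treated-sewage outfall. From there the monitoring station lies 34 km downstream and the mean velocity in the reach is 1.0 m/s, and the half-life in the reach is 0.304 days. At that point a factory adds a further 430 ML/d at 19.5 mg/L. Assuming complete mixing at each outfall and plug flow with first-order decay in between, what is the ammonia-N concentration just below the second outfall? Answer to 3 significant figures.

Conservation of mass: C = (2180·0.09200 + 150.0·27.50) / 2330 = 4326/2330 = 1.856 mg/L; combined flow 2330 ML/d.
Travel time t = 34·1000 / 1.0 = 34000 s = 9.444 h.
Half-life 0.304 d → k = ln 2 / 0.304 = 2.280 d⁻¹.
Decay over the reach: 1.856·exp(−kt) = 1.856·0.4077 = 0.7569 mg/L.
At the second outfall, C = (2330·0.7569 + 430.0·19.50) / (2330 + 430.0) = 3.677 mg/L.

3.68 mg/L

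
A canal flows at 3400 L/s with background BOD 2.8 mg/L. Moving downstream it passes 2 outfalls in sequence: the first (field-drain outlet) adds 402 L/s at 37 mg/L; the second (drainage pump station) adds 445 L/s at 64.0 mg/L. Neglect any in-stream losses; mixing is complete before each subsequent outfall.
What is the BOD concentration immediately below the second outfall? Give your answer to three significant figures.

12.4 mg/L

After outfall 1: Q = 3400 + 402.0 = 3802 L/s; C = (3400·2.800 + 402.0·37.00)/3802 = 6.416 mg/L.
After outfall 2: Q = 3802 + 445.0 = 4247 L/s; C = (3802·6.416 + 445.0·64.00)/4247 = 12.45 mg/L.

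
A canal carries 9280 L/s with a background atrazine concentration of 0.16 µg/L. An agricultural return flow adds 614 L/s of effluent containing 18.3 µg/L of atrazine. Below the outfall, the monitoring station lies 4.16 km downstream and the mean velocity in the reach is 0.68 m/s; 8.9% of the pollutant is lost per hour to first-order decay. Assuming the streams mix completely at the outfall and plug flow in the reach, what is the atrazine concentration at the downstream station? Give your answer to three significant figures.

Flow-weighted average: C = (9280·0.1600 + 614.0·18.30) / 9894 = 12720/9894 = 1.286 µg/L.
Travel time t = 4.16·1000 / 0.68 = 6118 s = 1.699 h.
8.9%/h lost → k = −ln(1 − 0.089) = 0.09321 h⁻¹.
Applying C = C₀e^(−kt): 1.286 × 0.8535 = 1.097 µg/L.

1.10 µg/L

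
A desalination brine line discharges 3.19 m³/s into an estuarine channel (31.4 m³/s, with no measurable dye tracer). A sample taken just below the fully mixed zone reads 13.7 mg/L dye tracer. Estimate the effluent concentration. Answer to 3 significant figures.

Mass balance: 31.40·0 + 3.190·Cₑ = 34.59·13.70
→ Cₑ = (34.59·13.70 − 31.40·0) / 3.190 = 148.6 mg/L.

149 mg/L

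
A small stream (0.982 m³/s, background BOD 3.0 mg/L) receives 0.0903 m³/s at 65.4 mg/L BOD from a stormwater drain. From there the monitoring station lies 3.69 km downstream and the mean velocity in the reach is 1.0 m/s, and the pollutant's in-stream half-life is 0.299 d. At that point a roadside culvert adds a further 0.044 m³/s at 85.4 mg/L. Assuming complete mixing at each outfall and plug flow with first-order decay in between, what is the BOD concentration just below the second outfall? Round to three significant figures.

10.5 mg/L

Mixed concentration C = ΣQC/ΣQ = (0.9820·3.000 + 0.09030·65.40) / 1.072 = 8.852/1.072 = 8.255 mg/L; combined flow 1.072 m³/s.
Travel time t = 3.69·1000 / 1.0 = 3690 s = 1.025 h.
Half-life 0.299 d → k = ln 2 / 0.299 = 2.318 d⁻¹.
Applying C = C₀e^(−kt): 8.255 × 0.9057 = 7.477 mg/L.
At the second outfall, C = (1.072·7.477 + 0.04400·85.40) / (1.072 + 0.04400) = 10.55 mg/L.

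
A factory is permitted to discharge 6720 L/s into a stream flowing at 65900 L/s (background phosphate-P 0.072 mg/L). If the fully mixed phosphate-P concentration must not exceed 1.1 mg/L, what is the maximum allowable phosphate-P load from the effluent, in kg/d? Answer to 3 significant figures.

Mass balance at the limit: 65900·0.07200 + 6720·Cₑ = 72620·1.1 → Cₑ = 11.18 mg/L.
6720 L/s = 6.720 m³/s. Load = 6.720 m³/s × 11.18 g/m³ × 86 400 s/d = 6492 kg/d.

6490 kg/d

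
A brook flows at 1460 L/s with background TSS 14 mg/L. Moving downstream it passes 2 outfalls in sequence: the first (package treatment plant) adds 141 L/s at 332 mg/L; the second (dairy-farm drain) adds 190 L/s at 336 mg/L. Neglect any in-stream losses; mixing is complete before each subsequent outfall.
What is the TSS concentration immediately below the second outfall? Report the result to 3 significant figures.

Below outfall 1: Q → 1601 L/s, C = (1460·14.00 + 141.0·332.0)/1601 = 42.01 mg/L.
Below outfall 2: Q → 1791 L/s, C = (1601·42.01 + 190.0·336.0)/1791 = 73.19 mg/L.

73.2 mg/L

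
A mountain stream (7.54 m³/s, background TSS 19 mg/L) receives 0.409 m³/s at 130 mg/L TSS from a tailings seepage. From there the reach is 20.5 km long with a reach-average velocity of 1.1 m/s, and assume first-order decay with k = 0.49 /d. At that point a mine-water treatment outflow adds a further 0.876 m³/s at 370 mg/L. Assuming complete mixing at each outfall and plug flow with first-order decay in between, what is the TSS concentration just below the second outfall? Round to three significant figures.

Mass balance: C = (7.540·19.00 + 0.4090·130.0) / 7.949 = 196.4/7.949 = 24.71 mg/L; combined flow 7.949 m³/s.
Travel time t = 20.5·1000 / 1.1 = 18640 s = 5.177 h.
Decay over the reach: 24.71·exp(−kt) = 24.71·0.8997 = 22.23 mg/L.
Second outfall: C = (7.949·22.23 + 0.8760·370.0)/8.825 = 56.75 mg/L.

56.8 mg/L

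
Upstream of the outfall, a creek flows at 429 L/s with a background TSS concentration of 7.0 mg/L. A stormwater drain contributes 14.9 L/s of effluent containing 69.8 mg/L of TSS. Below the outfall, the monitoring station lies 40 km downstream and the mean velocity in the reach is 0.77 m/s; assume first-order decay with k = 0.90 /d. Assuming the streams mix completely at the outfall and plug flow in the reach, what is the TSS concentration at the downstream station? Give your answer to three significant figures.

Conservation of mass: C = (429.0·7.000 + 14.90·69.80) / 443.9 = 4043/443.9 = 9.108 mg/L.
Travel time t = 40·1000 / 0.77 = 51950 s = 14.43 h.
After decay, C = 9.108 × e^(−kt) = 9.108 × 0.5821 = 5.302 mg/L.

5.30 mg/L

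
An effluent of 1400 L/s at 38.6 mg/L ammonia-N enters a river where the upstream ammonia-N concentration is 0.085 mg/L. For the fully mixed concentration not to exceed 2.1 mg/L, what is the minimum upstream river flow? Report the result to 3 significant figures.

25400 L/s

Set C_mix = 2.1: (Q·0.08500 + 1400·38.60) / (Q + 1400) = 2.1
→ Q = 1400·(38.60 − 2.1)/(2.1 − 0.08500) = 25360 L/s.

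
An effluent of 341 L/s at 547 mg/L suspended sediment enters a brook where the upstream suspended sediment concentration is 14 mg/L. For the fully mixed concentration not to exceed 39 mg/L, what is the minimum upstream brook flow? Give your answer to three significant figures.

Set C_mix = 39: (Q·14.00 + 341.0·547.0) / (Q + 341.0) = 39
→ Q = 341.0·(547.0 − 39)/(39 − 14.00) = 6929 L/s.

6930 L/s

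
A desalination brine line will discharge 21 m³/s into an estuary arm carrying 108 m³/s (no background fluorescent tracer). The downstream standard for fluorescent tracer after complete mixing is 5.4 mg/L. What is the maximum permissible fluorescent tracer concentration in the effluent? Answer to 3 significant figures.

33.2 mg/L

At the limit, (Qr·Cr + Qe·Cₑ)/(Qr + Qe) = 5.4:
Cₑ = (129.0·5.4 − 108.0·0) / 21.00 = 33.17 mg/L.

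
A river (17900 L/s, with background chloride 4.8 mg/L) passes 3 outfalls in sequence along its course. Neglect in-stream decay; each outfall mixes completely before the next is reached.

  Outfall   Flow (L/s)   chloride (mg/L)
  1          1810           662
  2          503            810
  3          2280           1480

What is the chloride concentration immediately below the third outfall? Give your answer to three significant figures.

225 mg/L

Outfall 1: combined Q = 19710 L/s; C = (17900·4.800 + 1810·662.0)/19710 = 65.15 mg/L.
Outfall 2: combined Q = 20210 L/s; C = (19710·65.15 + 503.0·810.0)/20210 = 83.69 mg/L.
Outfall 3: combined Q = 22490 L/s; C = (20210·83.69 + 2280·1480)/22490 = 225.2 mg/L.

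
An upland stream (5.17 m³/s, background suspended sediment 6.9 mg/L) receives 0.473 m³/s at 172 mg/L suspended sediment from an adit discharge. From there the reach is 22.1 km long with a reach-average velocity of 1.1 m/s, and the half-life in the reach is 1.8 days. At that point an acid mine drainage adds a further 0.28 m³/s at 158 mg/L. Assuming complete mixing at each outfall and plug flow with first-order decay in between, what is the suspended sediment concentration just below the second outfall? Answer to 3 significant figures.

Flow-weighted average: C = (5.170·6.900 + 0.4730·172.0) / 5.643 = 117.0/5.643 = 20.74 mg/L; combined flow 5.643 m³/s.
Travel time t = 22.1·1000 / 1.1 = 20090 s = 5.581 h.
Half-life 1.8 d → k = ln 2 / 1.8 = 0.3851 d⁻¹.
Applying C = C₀e^(−kt): 20.74 × 0.9143 = 18.96 mg/L.
Second outfall: C = (5.643·18.96 + 0.2800·158.0)/5.923 = 25.54 mg/L.

25.5 mg/L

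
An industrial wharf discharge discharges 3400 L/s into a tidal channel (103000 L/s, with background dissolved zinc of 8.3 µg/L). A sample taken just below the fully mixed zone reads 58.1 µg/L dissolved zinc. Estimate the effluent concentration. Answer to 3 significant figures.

Mass balance: 103000·8.300 + 3400·Cₑ = 106400·58.10
→ Cₑ = (106400·58.10 − 103000·8.300) / 3400 = 1567 µg/L.

1570 µg/L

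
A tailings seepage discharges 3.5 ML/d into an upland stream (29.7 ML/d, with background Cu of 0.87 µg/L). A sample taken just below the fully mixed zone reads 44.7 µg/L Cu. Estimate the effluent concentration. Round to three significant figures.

417 µg/L

Mass balance: 29.70·0.8700 + 3.500·Cₑ = 33.20·44.70
→ Cₑ = (33.20·44.70 − 29.70·0.8700) / 3.500 = 416.6 µg/L.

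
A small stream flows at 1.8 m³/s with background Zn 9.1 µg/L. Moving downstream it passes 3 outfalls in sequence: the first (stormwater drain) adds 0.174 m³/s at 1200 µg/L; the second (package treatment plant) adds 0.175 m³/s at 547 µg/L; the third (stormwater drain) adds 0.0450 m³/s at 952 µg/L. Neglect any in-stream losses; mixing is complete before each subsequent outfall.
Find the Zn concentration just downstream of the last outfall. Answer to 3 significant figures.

166 µg/L

Below outfall 1: Q → 1.974 m³/s, C = (1.800·9.100 + 0.1740·1200)/1.974 = 114.1 µg/L.
Below outfall 2: Q → 2.149 m³/s, C = (1.974·114.1 + 0.1750·547.0)/2.149 = 149.3 µg/L.
Below outfall 3: Q → 2.194 m³/s, C = (2.149·149.3 + 0.04500·952.0)/2.194 = 165.8 µg/L.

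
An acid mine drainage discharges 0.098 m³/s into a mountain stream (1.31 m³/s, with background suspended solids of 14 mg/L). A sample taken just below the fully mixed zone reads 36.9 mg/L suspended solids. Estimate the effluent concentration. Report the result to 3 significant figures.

Mass balance: 1.310·14.00 + 0.09800·Cₑ = 1.408·36.90
→ Cₑ = (1.408·36.90 − 1.310·14.00) / 0.09800 = 343.0 mg/L.

343 mg/L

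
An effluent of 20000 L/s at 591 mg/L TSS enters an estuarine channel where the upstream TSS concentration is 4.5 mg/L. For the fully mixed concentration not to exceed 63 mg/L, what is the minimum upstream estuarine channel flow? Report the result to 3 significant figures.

181000 L/s

Set C_mix = 63: (Q·4.500 + 20000·591.0) / (Q + 20000) = 63
→ Q = 20000·(591.0 − 63)/(63 − 4.500) = 180500 L/s.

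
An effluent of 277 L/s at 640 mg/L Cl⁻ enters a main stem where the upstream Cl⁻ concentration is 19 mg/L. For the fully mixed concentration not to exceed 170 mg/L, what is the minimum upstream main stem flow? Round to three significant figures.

Set C_mix = 170: (Q·19.00 + 277.0·640.0) / (Q + 277.0) = 170
→ Q = 277.0·(640.0 − 170)/(170 − 19.00) = 862.2 L/s.

862 L/s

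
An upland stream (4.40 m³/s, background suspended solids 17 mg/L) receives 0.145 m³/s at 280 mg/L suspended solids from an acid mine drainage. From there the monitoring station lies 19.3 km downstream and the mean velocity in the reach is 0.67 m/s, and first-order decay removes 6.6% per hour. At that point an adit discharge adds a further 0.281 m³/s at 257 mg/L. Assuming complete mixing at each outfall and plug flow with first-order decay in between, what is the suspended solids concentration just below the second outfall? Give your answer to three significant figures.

After mixing, C = (4.400·17.00 + 0.1450·280.0) / 4.545 = 115.4/4.545 = 25.39 mg/L; combined flow 4.545 m³/s.
Travel time t = 19.3·1000 / 0.67 = 28810 s = 8.002 h.
6.6%/h lost → k = −ln(1 − 0.066) = 0.06828 h⁻¹.
First-order decay: C = 25.39·exp(−k·t) = 25.39·0.5791 = 14.70 mg/L.
Second outfall: C = (4.545·14.70 + 0.2810·257.0)/4.826 = 28.81 mg/L.

28.8 mg/L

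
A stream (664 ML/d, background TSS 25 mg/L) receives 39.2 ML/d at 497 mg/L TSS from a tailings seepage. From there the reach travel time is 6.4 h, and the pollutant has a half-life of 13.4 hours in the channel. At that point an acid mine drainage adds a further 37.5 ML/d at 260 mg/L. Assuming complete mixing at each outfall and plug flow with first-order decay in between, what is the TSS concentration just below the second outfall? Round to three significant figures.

48.1 mg/L

Mass balance: C = (664.0·25.00 + 39.20·497.0) / 703.2 = 36080/703.2 = 51.31 mg/L; combined flow 703.2 ML/d.
Half-life 13.4 h → k = ln 2 / 13.4 = 0.05173 h⁻¹ = 1.241 d⁻¹.
Decay over the reach: 51.31·exp(−kt) = 51.31·0.7182 = 36.85 mg/L.
At the second outfall, C = (703.2·36.85 + 37.50·260.0) / (703.2 + 37.50) = 48.15 mg/L.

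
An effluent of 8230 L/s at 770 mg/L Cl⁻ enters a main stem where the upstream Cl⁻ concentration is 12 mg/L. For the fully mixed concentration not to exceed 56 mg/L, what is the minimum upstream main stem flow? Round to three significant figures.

134000 L/s

Set C_mix = 56: (Q·12.00 + 8230·770.0) / (Q + 8230) = 56
→ Q = 8230·(770.0 − 56)/(56 − 12.00) = 133600 L/s.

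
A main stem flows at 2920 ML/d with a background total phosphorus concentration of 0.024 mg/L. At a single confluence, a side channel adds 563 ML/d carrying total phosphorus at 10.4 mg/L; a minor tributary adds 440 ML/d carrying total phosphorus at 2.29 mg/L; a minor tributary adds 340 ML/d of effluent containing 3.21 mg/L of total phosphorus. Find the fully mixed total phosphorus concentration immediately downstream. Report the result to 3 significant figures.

After mixing, C = (2920·0.02400 + 563.0·10.40 + 440.0·2.290 + 340.0·3.210) / 4263 = 8024/4263 = 1.882 mg/L.

1.88 mg/L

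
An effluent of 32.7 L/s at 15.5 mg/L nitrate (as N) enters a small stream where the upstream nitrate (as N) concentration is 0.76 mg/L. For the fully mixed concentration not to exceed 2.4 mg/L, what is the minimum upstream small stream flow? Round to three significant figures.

Set C_mix = 2.4: (Q·0.7600 + 32.70·15.50) / (Q + 32.70) = 2.4
→ Q = 32.70·(15.50 − 2.4)/(2.4 − 0.7600) = 261.2 L/s.

261 L/s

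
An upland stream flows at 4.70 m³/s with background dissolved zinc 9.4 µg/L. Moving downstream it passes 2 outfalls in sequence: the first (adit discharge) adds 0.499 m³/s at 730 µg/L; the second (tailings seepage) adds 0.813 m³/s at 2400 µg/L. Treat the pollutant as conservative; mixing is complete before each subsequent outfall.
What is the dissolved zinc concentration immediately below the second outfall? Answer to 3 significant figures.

392 µg/L

Below outfall 1: Q → 5.199 m³/s, C = (4.700·9.400 + 0.4990·730.0)/5.199 = 78.56 µg/L.
Below outfall 2: Q → 6.012 m³/s, C = (5.199·78.56 + 0.8130·2400)/6.012 = 392.5 µg/L.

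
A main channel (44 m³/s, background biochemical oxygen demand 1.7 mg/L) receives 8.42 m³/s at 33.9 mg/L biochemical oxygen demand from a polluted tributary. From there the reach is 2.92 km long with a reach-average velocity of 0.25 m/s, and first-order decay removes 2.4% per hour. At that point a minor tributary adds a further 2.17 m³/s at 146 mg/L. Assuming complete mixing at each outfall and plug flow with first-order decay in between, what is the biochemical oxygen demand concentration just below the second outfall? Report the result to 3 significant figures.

11.9 mg/L

Mixed concentration C = ΣQC/ΣQ = (44.00·1.700 + 8.420·33.90) / 52.42 = 360.2/52.42 = 6.872 mg/L; combined flow 52.42 m³/s.
Travel time t = 2.92·1000 / 0.25 = 11680 s = 3.244 h.
2.4%/h lost → k = −ln(1 − 0.024) = 0.02429 h⁻¹.
Decay over the reach: 6.872·exp(−kt) = 6.872·0.9242 = 6.351 mg/L.
Second outfall: C = (52.42·6.351 + 2.170·146.0)/54.59 = 11.90 mg/L.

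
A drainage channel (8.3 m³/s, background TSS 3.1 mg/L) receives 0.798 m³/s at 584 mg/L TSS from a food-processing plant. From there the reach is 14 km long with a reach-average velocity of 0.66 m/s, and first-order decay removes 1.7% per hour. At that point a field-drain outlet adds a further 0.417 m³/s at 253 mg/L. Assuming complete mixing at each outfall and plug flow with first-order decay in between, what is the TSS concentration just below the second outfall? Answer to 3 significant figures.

57.8 mg/L

Flow-weighted average: C = (8.300·3.100 + 0.7980·584.0) / 9.098 = 491.8/9.098 = 54.05 mg/L; combined flow 9.098 m³/s.
Travel time t = 14·1000 / 0.66 = 21210 s = 5.892 h.
1.7%/h lost → k = −ln(1 − 0.017) = 0.01715 h⁻¹.
Decay over the reach: 54.05·exp(−kt) = 54.05·0.9039 = 48.86 mg/L.
At the second outfall, C = (9.098·48.86 + 0.4170·253.0) / (9.098 + 0.4170) = 57.80 mg/L.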